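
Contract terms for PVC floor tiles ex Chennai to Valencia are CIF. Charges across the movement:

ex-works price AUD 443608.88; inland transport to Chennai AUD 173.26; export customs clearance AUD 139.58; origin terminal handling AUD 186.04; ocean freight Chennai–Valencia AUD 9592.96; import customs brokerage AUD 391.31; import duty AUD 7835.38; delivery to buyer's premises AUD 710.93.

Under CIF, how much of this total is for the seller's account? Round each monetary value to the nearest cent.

CIF: the seller pays costs through ocean freight and marine insurance to the destination port.
Seller's account: goods 443608.88 + inland to port 173.26 + export clearance 139.58 + origin terminal 186.04 + freight 9592.96 = 453700.72
Buyer's account: brokerage 391.31 + duty 7835.38 + delivery 710.93 = 8937.62

Seller's account: AUD 453700.72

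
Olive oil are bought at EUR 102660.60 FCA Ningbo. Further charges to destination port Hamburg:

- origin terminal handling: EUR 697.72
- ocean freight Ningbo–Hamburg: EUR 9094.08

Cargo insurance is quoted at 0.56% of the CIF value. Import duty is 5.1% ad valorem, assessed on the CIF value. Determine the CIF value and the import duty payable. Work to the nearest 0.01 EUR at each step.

CIF value: EUR 113085.68; import duty: EUR 5767.37

Let C be the CIF value. C = FCA price + pre-shipment costs + freight + 0.56% × C
C − 0.56% × C = 102660.60 + 697.72 + 9094.08
0.9944 × C = 112452.40
C = 112452.40 / 0.9944 = 113085.68
Insurance premium = 0.56% × 113085.68 = 633.28
Import duty = 113085.68 × 5.1% = 5767.37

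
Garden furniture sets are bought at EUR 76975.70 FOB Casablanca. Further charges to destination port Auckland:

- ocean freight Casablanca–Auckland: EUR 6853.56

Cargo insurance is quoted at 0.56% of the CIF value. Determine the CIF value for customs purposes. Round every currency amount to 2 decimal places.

Let C be the CIF value. C = FOB price + freight + 0.56% × C
C − 0.56% × C = 76975.70 + 6853.56
0.9944 × C = 83829.26
C = 83829.26 / 0.9944 = 84301.35
Insurance premium = 0.56% × 84301.35 = 472.09

CIF value: EUR 84301.35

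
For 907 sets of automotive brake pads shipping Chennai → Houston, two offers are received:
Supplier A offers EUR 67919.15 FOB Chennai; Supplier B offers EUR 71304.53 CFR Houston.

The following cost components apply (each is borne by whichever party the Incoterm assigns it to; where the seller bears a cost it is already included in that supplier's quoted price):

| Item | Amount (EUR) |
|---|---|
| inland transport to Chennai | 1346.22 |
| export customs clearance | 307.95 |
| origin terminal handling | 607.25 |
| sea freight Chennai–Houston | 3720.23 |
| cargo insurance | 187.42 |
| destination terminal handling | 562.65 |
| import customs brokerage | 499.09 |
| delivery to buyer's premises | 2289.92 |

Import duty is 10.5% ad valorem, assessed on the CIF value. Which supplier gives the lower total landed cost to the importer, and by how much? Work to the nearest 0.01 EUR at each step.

Supplier B is cheaper by EUR 370.01

Supplier A (FOB):
CIF value = FOB price + freight + insurance = 67919.15 + 3720.23 + 187.42 = 71826.80
Import duty = 71826.80 × 10.5% = 7541.81
Buyer bears (A): 3720.23 + 187.42 + 562.65 + 499.09 + 2289.92 = 7259.31
Landed cost (A) = invoice 67919.15 + 7259.31 + duty 7541.81 = 82720.27
Supplier B (CFR):
CIF value = CFR price + insurance = 71304.53 + 187.42 = 71491.95
Import duty = 71491.95 × 10.5% = 7506.65
Buyer bears (B): 187.42 + 562.65 + 499.09 + 2289.92 = 3539.08
Landed cost (B) = invoice 71304.53 + 3539.08 + duty 7506.65 = 82350.26
Difference = |82720.27 − 82350.26| = 370.01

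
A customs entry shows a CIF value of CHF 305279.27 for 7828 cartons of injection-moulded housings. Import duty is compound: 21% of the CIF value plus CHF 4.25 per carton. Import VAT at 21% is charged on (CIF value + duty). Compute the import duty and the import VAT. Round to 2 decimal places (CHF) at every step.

Import duty: CHF 97377.65; import VAT: CHF 84557.95

Ad valorem component: 305279.27 × 21% = 64108.65
Specific component: 7828 × 4.25 = 33269.00
Import duty = 64108.65 + 33269.00 = 97377.65
VAT base = CIF + duty = 305279.27 + 97377.65 = 402656.92
Import VAT = 402656.92 × 21% = 84557.95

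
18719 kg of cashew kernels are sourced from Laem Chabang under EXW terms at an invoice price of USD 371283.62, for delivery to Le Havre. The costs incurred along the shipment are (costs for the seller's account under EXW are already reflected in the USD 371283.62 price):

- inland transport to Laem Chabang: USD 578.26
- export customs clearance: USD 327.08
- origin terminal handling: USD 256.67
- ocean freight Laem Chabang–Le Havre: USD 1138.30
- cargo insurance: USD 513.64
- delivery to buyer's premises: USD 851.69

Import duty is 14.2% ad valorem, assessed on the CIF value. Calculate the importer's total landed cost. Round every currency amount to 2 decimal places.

EXW: the seller makes goods available at their premises; the buyer bears all onward costs.
CIF value = EXW price + inland to port + export clearance + origin terminal + freight + insurance = 371283.62 + 578.26 + 327.08 + 256.67 + 1138.30 + 513.64 = 374097.57
Import duty = 374097.57 × 14.2% = 53121.85
Buyer bears: inland to port 578.26 + export clearance 327.08 + origin terminal 256.67 + freight 1138.30 + insurance 513.64 + delivery 851.69 + duty 53121.85 = 56787.49
Landed cost = invoice 371283.62 + 56787.49 = 428071.11

Total landed cost: USD 428071.11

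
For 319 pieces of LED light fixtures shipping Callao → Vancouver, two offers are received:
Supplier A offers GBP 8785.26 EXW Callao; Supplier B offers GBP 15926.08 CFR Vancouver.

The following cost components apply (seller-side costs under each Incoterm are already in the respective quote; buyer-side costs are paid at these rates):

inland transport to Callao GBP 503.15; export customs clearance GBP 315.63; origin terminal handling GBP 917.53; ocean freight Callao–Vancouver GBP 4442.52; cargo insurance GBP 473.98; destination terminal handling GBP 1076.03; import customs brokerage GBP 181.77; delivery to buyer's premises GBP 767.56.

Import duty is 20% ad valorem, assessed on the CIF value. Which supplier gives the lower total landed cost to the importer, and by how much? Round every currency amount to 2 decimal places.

Supplier A (EXW):
CIF value = EXW price + inland to port + export clearance + origin terminal + freight + insurance = 8785.26 + 503.15 + 315.63 + 917.53 + 4442.52 + 473.98 = 15438.07
Import duty = 15438.07 × 20% = 3087.61
Buyer bears (A): 503.15 + 315.63 + 917.53 + 4442.52 + 473.98 + 1076.03 + 181.77 + 767.56 = 8678.17
Landed cost (A) = invoice 8785.26 + 8678.17 + duty 3087.61 = 20551.04
Supplier B (CFR):
CIF value = CFR price + insurance = 15926.08 + 473.98 = 16400.06
Import duty = 16400.06 × 20% = 3280.01
Buyer bears (B): 473.98 + 1076.03 + 181.77 + 767.56 = 2499.34
Landed cost (B) = invoice 15926.08 + 2499.34 + duty 3280.01 = 21705.43
Difference = |20551.04 − 21705.43| = 1154.39

Supplier A is cheaper by GBP 1154.39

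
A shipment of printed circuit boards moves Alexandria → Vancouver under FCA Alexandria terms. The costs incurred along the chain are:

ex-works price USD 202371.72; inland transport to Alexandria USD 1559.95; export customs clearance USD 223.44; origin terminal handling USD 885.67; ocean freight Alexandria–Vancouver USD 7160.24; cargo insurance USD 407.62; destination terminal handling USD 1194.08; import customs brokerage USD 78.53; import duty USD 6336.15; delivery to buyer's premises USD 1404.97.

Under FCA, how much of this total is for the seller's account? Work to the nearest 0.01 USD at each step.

FCA: the seller delivers export-cleared goods to the carrier; the buyer bears costs from that point.
Seller's account: goods 202371.72 + inland to port 1559.95 + export clearance 223.44 = 204155.11
Buyer's account: origin terminal 885.67 + freight 7160.24 + insurance 407.62 + destination terminal 1194.08 + brokerage 78.53 + duty 6336.15 + delivery 1404.97 = 17467.26

Seller's account: USD 204155.11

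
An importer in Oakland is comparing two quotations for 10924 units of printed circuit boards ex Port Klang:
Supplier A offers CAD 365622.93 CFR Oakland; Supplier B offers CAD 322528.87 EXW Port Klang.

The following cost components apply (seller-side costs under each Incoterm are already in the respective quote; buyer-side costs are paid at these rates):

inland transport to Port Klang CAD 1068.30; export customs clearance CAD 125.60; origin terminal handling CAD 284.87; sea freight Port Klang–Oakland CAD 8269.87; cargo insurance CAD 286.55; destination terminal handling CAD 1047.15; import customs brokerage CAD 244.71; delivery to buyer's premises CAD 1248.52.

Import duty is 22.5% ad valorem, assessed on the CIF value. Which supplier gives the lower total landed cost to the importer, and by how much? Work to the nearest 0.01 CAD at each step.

Supplier B is cheaper by CAD 40848.14

Supplier A (CFR):
CIF value = CFR price + insurance = 365622.93 + 286.55 = 365909.48
Import duty = 365909.48 × 22.5% = 82329.63
Buyer bears (A): 286.55 + 1047.15 + 244.71 + 1248.52 = 2826.93
Landed cost (A) = invoice 365622.93 + 2826.93 + duty 82329.63 = 450779.49
Supplier B (EXW):
CIF value = EXW price + inland to port + export clearance + origin terminal + freight + insurance = 322528.87 + 1068.30 + 125.60 + 284.87 + 8269.87 + 286.55 = 332564.06
Import duty = 332564.06 × 22.5% = 74826.91
Buyer bears (B): 1068.30 + 125.60 + 284.87 + 8269.87 + 286.55 + 1047.15 + 244.71 + 1248.52 = 12575.57
Landed cost (B) = invoice 322528.87 + 12575.57 + duty 74826.91 = 409931.35
Difference = |450779.49 − 409931.35| = 40848.14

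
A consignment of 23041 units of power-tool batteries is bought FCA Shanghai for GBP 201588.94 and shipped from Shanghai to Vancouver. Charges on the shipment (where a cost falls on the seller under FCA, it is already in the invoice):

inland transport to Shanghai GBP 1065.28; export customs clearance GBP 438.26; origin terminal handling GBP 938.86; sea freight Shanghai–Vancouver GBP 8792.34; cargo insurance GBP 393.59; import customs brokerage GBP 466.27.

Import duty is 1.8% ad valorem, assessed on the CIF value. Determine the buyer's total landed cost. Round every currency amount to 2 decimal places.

FCA: the seller delivers export-cleared goods to the carrier; the buyer bears costs from that point.
Already in the invoice (seller's account under FCA): inland to port, export clearance — exclude.
CIF value = FCA price + origin terminal + freight + insurance = 201588.94 + 938.86 + 8792.34 + 393.59 = 211713.73
Import duty = 211713.73 × 1.8% = 3810.85
Buyer bears: origin terminal 938.86 + freight 8792.34 + insurance 393.59 + brokerage 466.27 + duty 3810.85 = 14401.91
Landed cost = invoice 201588.94 + 14401.91 = 215990.85

Total landed cost: GBP 215990.85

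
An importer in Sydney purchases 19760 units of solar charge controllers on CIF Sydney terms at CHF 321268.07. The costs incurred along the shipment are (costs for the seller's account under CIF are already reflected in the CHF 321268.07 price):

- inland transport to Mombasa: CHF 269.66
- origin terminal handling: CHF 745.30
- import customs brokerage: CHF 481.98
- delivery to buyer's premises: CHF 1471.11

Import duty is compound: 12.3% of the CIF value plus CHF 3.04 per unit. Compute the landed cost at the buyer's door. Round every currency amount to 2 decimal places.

Total landed cost: CHF 422807.53

CIF: the seller pays costs through ocean freight and marine insurance to the destination port.
Already in the invoice (seller's account under CIF): inland to port, origin terminal — exclude.
The CIF price already equals the CIF value: 321268.07
Ad valorem component: 321268.07 × 12.3% = 39515.97
Specific component: 19760 × 3.04 = 60070.40
Import duty = 39515.97 + 60070.40 = 99586.37
Buyer bears: brokerage 481.98 + delivery 1471.11 + duty 99586.37 = 101539.46
Landed cost = invoice 321268.07 + 101539.46 = 422807.53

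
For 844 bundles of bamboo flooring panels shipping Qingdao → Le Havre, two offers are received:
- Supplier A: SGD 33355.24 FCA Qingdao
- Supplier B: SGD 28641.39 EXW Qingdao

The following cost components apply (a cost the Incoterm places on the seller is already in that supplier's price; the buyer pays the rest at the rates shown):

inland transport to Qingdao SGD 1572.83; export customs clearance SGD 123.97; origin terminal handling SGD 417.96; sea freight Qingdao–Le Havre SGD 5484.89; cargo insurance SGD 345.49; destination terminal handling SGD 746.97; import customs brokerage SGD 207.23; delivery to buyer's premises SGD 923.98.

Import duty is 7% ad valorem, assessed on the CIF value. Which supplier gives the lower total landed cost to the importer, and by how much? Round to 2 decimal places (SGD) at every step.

Supplier B is cheaper by SGD 3228.24

Supplier A (FCA):
CIF value = FCA price + origin terminal + freight + insurance = 33355.24 + 417.96 + 5484.89 + 345.49 = 39603.58
Import duty = 39603.58 × 7% = 2772.25
Buyer bears (A): 417.96 + 5484.89 + 345.49 + 746.97 + 207.23 + 923.98 = 8126.52
Landed cost (A) = invoice 33355.24 + 8126.52 + duty 2772.25 = 44254.01
Supplier B (EXW):
CIF value = EXW price + inland to port + export clearance + origin terminal + freight + insurance = 28641.39 + 1572.83 + 123.97 + 417.96 + 5484.89 + 345.49 = 36586.53
Import duty = 36586.53 × 7% = 2561.06
Buyer bears (B): 1572.83 + 123.97 + 417.96 + 5484.89 + 345.49 + 746.97 + 207.23 + 923.98 = 9823.32
Landed cost (B) = invoice 28641.39 + 9823.32 + duty 2561.06 = 41025.77
Difference = |44254.01 − 41025.77| = 3228.24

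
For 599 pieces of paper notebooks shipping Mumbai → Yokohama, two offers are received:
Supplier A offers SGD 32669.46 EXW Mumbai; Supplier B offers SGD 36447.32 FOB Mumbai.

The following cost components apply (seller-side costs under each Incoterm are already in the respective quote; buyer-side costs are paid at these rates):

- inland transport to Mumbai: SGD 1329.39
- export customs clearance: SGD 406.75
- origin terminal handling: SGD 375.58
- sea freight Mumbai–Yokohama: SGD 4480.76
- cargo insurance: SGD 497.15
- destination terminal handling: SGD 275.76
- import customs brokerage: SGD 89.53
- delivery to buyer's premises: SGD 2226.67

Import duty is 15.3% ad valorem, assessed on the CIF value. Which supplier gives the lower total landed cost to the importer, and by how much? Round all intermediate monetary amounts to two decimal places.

Supplier A (EXW):
CIF value = EXW price + inland to port + export clearance + origin terminal + freight + insurance = 32669.46 + 1329.39 + 406.75 + 375.58 + 4480.76 + 497.15 = 39759.09
Import duty = 39759.09 × 15.3% = 6083.14
Buyer bears (A): 1329.39 + 406.75 + 375.58 + 4480.76 + 497.15 + 275.76 + 89.53 + 2226.67 = 9681.59
Landed cost (A) = invoice 32669.46 + 9681.59 + duty 6083.14 = 48434.19
Supplier B (FOB):
CIF value = FOB price + freight + insurance = 36447.32 + 4480.76 + 497.15 = 41425.23
Import duty = 41425.23 × 15.3% = 6338.06
Buyer bears (B): 4480.76 + 497.15 + 275.76 + 89.53 + 2226.67 = 7569.87
Landed cost (B) = invoice 36447.32 + 7569.87 + duty 6338.06 = 50355.25
Difference = |48434.19 − 50355.25| = 1921.06

Supplier A is cheaper by SGD 1921.06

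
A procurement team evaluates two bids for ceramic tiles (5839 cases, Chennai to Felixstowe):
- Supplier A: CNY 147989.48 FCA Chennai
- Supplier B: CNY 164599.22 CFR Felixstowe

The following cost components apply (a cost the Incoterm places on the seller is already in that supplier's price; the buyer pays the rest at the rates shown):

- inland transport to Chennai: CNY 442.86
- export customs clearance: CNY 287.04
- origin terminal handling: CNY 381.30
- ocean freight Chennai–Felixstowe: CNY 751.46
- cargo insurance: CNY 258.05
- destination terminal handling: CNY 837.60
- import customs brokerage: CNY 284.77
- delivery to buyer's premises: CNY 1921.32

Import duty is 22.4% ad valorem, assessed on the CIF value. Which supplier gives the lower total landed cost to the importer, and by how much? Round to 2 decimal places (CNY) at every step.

Supplier A (FCA):
CIF value = FCA price + origin terminal + freight + insurance = 147989.48 + 381.30 + 751.46 + 258.05 = 149380.29
Import duty = 149380.29 × 22.4% = 33461.18
Buyer bears (A): 381.30 + 751.46 + 258.05 + 837.60 + 284.77 + 1921.32 = 4434.50
Landed cost (A) = invoice 147989.48 + 4434.50 + duty 33461.18 = 185885.16
Supplier B (CFR):
CIF value = CFR price + insurance = 164599.22 + 258.05 = 164857.27
Import duty = 164857.27 × 22.4% = 36928.03
Buyer bears (B): 258.05 + 837.60 + 284.77 + 1921.32 = 3301.74
Landed cost (B) = invoice 164599.22 + 3301.74 + duty 36928.03 = 204828.99
Difference = |185885.16 − 204828.99| = 18943.83

Supplier A is cheaper by CNY 18943.83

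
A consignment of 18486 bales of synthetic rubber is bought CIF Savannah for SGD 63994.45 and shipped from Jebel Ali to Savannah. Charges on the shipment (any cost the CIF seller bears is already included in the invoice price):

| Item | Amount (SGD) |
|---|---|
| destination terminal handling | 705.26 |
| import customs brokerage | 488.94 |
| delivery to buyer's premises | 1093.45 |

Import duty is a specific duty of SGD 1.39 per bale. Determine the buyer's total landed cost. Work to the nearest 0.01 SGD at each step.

Total landed cost: SGD 91977.64

CIF: the seller pays costs through ocean freight and marine insurance to the destination port.
The CIF price already equals the CIF value: 63994.45
Import duty = 18486 × 1.39 = 25695.54
Buyer bears: destination terminal 705.26 + brokerage 488.94 + delivery 1093.45 + duty 25695.54 = 27983.19
Landed cost = invoice 63994.45 + 27983.19 = 91977.64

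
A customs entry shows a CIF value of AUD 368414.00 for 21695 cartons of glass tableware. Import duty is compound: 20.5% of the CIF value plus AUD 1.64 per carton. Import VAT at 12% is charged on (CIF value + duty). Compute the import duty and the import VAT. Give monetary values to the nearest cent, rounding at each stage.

Ad valorem component: 368414.00 × 20.5% = 75524.87
Specific component: 21695 × 1.64 = 35579.80
Import duty = 75524.87 + 35579.80 = 111104.67
VAT base = CIF + duty = 368414.00 + 111104.67 = 479518.67
Import VAT = 479518.67 × 12% = 57542.24

Import duty: AUD 111104.67; import VAT: AUD 57542.24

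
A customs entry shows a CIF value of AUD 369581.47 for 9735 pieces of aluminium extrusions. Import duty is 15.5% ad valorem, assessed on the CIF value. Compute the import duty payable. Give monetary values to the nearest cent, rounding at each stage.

Import duty = 369581.47 × 15.5% = 57285.13

Import duty: AUD 57285.13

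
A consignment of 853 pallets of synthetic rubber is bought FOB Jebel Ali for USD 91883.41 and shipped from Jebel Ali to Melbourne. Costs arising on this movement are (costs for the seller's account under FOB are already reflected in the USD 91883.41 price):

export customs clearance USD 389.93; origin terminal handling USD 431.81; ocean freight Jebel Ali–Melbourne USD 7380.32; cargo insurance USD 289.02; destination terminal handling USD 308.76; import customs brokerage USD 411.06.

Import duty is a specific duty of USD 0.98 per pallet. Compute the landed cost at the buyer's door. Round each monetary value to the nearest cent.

FOB: the seller bears costs until goods are on board at the origin port; the buyer bears freight, insurance and all costs thereafter.
Already in the invoice (seller's account under FOB): export clearance, origin terminal — exclude.
CIF value = FOB price + freight + insurance = 91883.41 + 7380.32 + 289.02 = 99552.75
Import duty = 853 × 0.98 = 835.94
Buyer bears: freight 7380.32 + insurance 289.02 + destination terminal 308.76 + brokerage 411.06 + duty 835.94 = 9225.10
Landed cost = invoice 91883.41 + 9225.10 = 101108.51

Total landed cost: USD 101108.51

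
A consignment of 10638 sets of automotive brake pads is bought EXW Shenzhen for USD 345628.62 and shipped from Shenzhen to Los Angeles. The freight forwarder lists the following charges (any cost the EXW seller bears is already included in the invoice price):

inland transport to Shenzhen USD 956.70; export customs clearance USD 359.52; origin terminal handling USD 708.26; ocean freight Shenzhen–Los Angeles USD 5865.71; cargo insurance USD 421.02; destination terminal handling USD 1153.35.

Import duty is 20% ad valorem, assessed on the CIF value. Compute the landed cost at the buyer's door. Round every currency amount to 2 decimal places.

Total landed cost: USD 425881.15

EXW: the seller makes goods available at their premises; the buyer bears all onward costs.
CIF value = EXW price + inland to port + export clearance + origin terminal + freight + insurance = 345628.62 + 956.70 + 359.52 + 708.26 + 5865.71 + 421.02 = 353939.83
Import duty = 353939.83 × 20% = 70787.97
Buyer bears: inland to port 956.70 + export clearance 359.52 + origin terminal 708.26 + freight 5865.71 + insurance 421.02 + destination terminal 1153.35 + duty 70787.97 = 80252.53
Landed cost = invoice 345628.62 + 80252.53 = 425881.15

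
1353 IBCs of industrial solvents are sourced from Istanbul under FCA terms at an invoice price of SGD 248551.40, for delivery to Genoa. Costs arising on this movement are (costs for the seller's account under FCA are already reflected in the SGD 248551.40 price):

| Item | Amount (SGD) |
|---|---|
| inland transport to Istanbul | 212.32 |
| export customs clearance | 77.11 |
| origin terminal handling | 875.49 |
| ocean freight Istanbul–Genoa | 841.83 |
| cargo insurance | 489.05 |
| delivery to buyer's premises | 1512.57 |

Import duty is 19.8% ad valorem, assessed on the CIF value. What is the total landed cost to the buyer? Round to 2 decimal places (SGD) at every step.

Total landed cost: SGD 301920.38

FCA: the seller delivers export-cleared goods to the carrier; the buyer bears costs from that point.
Already in the invoice (seller's account under FCA): inland to port, export clearance — exclude.
CIF value = FCA price + origin terminal + freight + insurance = 248551.40 + 875.49 + 841.83 + 489.05 = 250757.77
Import duty = 250757.77 × 19.8% = 49650.04
Buyer bears: origin terminal 875.49 + freight 841.83 + insurance 489.05 + delivery 1512.57 + duty 49650.04 = 53368.98
Landed cost = invoice 248551.40 + 53368.98 = 301920.38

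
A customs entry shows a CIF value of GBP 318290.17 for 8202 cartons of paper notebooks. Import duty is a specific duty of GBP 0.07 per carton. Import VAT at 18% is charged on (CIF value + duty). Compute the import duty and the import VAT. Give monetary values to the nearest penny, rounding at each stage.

Import duty: GBP 574.14; import VAT: GBP 57395.58

Import duty = 8202 × 0.07 = 574.14
VAT base = CIF + duty = 318290.17 + 574.14 = 318864.31
Import VAT = 318864.31 × 18% = 57395.58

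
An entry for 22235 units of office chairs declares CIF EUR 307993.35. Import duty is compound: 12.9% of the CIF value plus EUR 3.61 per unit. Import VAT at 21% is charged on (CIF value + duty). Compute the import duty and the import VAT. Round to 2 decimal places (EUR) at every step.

Ad valorem component: 307993.35 × 12.9% = 39731.14
Specific component: 22235 × 3.61 = 80268.35
Import duty = 39731.14 + 80268.35 = 119999.49
VAT base = CIF + duty = 307993.35 + 119999.49 = 427992.84
Import VAT = 427992.84 × 21% = 89878.50

Import duty: EUR 119999.49; import VAT: EUR 89878.50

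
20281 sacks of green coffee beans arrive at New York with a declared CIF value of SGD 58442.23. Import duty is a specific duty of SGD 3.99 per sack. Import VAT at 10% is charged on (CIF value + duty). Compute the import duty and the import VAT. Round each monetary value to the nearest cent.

Import duty: SGD 80921.19; import VAT: SGD 13936.34

Import duty = 20281 × 3.99 = 80921.19
VAT base = CIF + duty = 58442.23 + 80921.19 = 139363.42
Import VAT = 139363.42 × 10% = 13936.34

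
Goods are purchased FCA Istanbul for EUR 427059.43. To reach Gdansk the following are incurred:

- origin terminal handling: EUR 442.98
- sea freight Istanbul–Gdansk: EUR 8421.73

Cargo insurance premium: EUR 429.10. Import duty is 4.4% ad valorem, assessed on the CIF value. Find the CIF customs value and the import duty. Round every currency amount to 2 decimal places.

CIF value: EUR 436353.24; import duty: EUR 19199.54

CIF = FCA price + pre-shipment costs + freight + insurance
CIF = 427059.43 + 442.98 + 8421.73 + 429.10 = 436353.24
Import duty = 436353.24 × 4.4% = 19199.54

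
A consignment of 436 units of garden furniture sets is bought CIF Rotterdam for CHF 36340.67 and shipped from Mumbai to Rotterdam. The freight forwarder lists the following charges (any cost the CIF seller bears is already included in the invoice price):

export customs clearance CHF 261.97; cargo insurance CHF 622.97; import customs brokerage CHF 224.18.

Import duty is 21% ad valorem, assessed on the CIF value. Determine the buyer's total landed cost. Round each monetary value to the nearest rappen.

Total landed cost: CHF 44196.39

CIF: the seller pays costs through ocean freight and marine insurance to the destination port.
Already in the invoice (seller's account under CIF): export clearance, insurance — exclude.
The CIF price already equals the CIF value: 36340.67
Import duty = 36340.67 × 21% = 7631.54
Buyer bears: brokerage 224.18 + duty 7631.54 = 7855.72
Landed cost = invoice 36340.67 + 7855.72 = 44196.39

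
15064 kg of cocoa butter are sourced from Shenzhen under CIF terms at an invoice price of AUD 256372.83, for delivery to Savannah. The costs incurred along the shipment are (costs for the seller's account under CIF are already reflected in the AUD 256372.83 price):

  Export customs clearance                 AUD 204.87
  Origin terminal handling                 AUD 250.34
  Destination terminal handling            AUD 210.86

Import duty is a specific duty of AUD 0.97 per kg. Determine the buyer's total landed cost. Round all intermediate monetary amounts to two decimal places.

Total landed cost: AUD 271195.77

CIF: the seller pays costs through ocean freight and marine insurance to the destination port.
Already in the invoice (seller's account under CIF): export clearance, origin terminal — exclude.
The CIF price already equals the CIF value: 256372.83
Import duty = 15064 × 0.97 = 14612.08
Buyer bears: destination terminal 210.86 + duty 14612.08 = 14822.94
Landed cost = invoice 256372.83 + 14822.94 = 271195.77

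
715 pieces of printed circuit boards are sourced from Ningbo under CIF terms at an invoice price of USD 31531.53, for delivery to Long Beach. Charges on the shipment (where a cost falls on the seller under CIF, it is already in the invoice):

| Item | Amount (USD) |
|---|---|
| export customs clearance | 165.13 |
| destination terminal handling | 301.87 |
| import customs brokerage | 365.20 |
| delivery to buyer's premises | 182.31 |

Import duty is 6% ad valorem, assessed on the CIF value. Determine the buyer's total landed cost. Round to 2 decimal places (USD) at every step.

Total landed cost: USD 34272.80

CIF: the seller pays costs through ocean freight and marine insurance to the destination port.
Already in the invoice (seller's account under CIF): export clearance — exclude.
The CIF price already equals the CIF value: 31531.53
Import duty = 31531.53 × 6% = 1891.89
Buyer bears: destination terminal 301.87 + brokerage 365.20 + delivery 182.31 + duty 1891.89 = 2741.27
Landed cost = invoice 31531.53 + 2741.27 = 34272.80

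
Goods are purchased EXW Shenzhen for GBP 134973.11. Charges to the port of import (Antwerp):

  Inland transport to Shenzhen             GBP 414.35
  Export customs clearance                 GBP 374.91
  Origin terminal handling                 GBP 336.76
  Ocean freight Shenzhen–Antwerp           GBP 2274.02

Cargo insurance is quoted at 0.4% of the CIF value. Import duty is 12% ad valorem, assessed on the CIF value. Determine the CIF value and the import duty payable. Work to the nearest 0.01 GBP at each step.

Let C be the CIF value. C = EXW price + pre-shipment costs + freight + 0.4% × C
C − 0.4% × C = 134973.11 + 414.35 + 374.91 + 336.76 + 2274.02
0.996 × C = 138373.15
C = 138373.15 / 0.996 = 138928.87
Insurance premium = 0.4% × 138928.87 = 555.72
Import duty = 138928.87 × 12% = 16671.46

CIF value: GBP 138928.87; import duty: GBP 16671.46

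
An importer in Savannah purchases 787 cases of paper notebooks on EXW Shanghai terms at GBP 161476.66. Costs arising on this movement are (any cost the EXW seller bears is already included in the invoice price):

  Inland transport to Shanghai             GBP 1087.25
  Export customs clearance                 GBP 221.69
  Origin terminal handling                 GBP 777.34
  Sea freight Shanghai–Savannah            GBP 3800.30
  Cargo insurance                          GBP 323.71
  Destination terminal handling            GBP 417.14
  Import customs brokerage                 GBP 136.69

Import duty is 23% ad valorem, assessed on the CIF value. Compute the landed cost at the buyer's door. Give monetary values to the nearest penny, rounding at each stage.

Total landed cost: GBP 206808.78

EXW: the seller makes goods available at their premises; the buyer bears all onward costs.
CIF value = EXW price + inland to port + export clearance + origin terminal + freight + insurance = 161476.66 + 1087.25 + 221.69 + 777.34 + 3800.30 + 323.71 = 167686.95
Import duty = 167686.95 × 23% = 38568.00
Buyer bears: inland to port 1087.25 + export clearance 221.69 + origin terminal 777.34 + freight 3800.30 + insurance 323.71 + destination terminal 417.14 + brokerage 136.69 + duty 38568.00 = 45332.12
Landed cost = invoice 161476.66 + 45332.12 = 206808.78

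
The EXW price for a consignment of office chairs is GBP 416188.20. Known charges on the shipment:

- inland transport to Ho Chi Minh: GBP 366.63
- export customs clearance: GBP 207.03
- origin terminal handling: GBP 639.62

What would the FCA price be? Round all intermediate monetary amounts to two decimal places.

FCA price: GBP 416761.86

Not relevant to the conversion: origin terminal — on the buyer under both terms; not part of either seller's price.
From EXW to FCA, the seller additionally bears: inland to port, export clearance.
FCA price = 416188.20 + 366.63 + 207.03 = 416761.86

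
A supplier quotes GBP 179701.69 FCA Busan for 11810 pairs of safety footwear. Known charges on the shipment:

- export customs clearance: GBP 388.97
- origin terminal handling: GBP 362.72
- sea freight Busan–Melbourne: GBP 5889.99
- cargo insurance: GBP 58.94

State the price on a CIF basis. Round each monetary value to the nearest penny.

CIF price: GBP 186013.34

Not relevant to the conversion: export clearance — on the seller under both FCA and CIF; already in the FCA price and stays in the CIF price.
From FCA to CIF, the seller additionally bears: origin terminal, freight, insurance.
CIF price = 179701.69 + 362.72 + 5889.99 + 58.94 = 186013.34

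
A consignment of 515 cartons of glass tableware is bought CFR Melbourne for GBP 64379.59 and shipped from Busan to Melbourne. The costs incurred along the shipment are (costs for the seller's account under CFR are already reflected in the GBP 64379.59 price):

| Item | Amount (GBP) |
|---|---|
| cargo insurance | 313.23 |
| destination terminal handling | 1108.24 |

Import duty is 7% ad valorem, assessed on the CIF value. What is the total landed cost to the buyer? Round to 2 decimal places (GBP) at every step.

Total landed cost: GBP 70329.56

CFR: the seller pays costs through ocean freight to the destination port, but not insurance.
CIF value = CFR price + insurance = 64379.59 + 313.23 = 64692.82
Import duty = 64692.82 × 7% = 4528.50
Buyer bears: insurance 313.23 + destination terminal 1108.24 + duty 4528.50 = 5949.97
Landed cost = invoice 64379.59 + 5949.97 = 70329.56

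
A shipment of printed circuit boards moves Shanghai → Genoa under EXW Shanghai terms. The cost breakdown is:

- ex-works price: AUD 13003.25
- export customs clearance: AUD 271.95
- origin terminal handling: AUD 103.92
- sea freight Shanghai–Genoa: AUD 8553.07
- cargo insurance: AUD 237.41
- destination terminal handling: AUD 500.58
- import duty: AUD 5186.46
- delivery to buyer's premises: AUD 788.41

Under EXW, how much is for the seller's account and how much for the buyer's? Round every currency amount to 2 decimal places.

Seller: AUD 13003.25; buyer: AUD 15641.80

EXW: the seller makes goods available at their premises; the buyer bears all onward costs.
Seller's account: goods 13003.25 = 13003.25
Buyer's account: export clearance 271.95 + origin terminal 103.92 + freight 8553.07 + insurance 237.41 + destination terminal 500.58 + duty 5186.46 + delivery 788.41 = 15641.80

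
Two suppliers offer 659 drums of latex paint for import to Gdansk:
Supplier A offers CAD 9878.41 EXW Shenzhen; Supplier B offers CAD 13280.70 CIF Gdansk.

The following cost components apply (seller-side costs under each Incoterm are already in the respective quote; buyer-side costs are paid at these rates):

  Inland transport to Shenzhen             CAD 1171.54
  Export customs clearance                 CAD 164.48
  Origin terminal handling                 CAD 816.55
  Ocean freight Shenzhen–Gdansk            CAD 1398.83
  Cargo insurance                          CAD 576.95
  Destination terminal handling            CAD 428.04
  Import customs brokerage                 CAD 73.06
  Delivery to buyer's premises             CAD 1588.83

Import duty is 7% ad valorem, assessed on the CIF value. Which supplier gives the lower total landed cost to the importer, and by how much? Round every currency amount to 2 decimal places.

Supplier B is cheaper by CAD 776.88

Supplier A (EXW):
CIF value = EXW price + inland to port + export clearance + origin terminal + freight + insurance = 9878.41 + 1171.54 + 164.48 + 816.55 + 1398.83 + 576.95 = 14006.76
Import duty = 14006.76 × 7% = 980.47
Buyer bears (A): 1171.54 + 164.48 + 816.55 + 1398.83 + 576.95 + 428.04 + 73.06 + 1588.83 = 6218.28
Landed cost (A) = invoice 9878.41 + 6218.28 + duty 980.47 = 17077.16
Supplier B (CIF):
The CIF price already equals the CIF value: 13280.70
Import duty = 13280.70 × 7% = 929.65
Buyer bears (B): 428.04 + 73.06 + 1588.83 = 2089.93
Landed cost (B) = invoice 13280.70 + 2089.93 + duty 929.65 = 16300.28
Difference = |17077.16 − 16300.28| = 776.88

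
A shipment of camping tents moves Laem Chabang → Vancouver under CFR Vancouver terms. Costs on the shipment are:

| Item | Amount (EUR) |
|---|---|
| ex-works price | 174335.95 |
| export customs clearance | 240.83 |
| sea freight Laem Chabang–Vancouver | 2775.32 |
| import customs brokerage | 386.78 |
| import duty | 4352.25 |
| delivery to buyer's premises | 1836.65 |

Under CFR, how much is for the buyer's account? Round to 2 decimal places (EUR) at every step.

CFR: the seller pays costs through ocean freight to the destination port, but not insurance.
Seller's account: goods 174335.95 + export clearance 240.83 + freight 2775.32 = 177352.10
Buyer's account: brokerage 386.78 + duty 4352.25 + delivery 1836.65 = 6575.68

Buyer's account: EUR 6575.68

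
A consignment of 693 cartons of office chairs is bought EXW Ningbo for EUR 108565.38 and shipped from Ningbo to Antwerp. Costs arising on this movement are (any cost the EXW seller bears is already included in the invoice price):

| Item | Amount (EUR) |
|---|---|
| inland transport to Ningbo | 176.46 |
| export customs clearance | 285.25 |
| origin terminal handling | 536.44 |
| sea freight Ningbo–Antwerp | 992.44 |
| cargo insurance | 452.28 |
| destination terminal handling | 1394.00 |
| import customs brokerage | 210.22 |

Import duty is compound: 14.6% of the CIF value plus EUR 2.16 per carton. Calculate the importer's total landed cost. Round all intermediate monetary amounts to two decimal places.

Total landed cost: EUR 130316.55

EXW: the seller makes goods available at their premises; the buyer bears all onward costs.
CIF value = EXW price + inland to port + export clearance + origin terminal + freight + insurance = 108565.38 + 176.46 + 285.25 + 536.44 + 992.44 + 452.28 = 111008.25
Ad valorem component: 111008.25 × 14.6% = 16207.20
Specific component: 693 × 2.16 = 1496.88
Import duty = 16207.20 + 1496.88 = 17704.08
Buyer bears: inland to port 176.46 + export clearance 285.25 + origin terminal 536.44 + freight 992.44 + insurance 452.28 + destination terminal 1394.00 + brokerage 210.22 + duty 17704.08 = 21751.17
Landed cost = invoice 108565.38 + 21751.17 = 130316.55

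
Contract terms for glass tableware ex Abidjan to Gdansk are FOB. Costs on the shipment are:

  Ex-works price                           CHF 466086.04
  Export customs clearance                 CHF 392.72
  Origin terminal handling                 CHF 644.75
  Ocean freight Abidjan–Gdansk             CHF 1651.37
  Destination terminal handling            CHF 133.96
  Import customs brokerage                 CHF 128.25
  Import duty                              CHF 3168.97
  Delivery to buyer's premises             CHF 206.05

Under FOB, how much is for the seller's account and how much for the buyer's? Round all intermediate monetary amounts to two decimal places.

Seller: CHF 467123.51; buyer: CHF 5288.60

FOB: the seller bears costs until goods are on board at the origin port; the buyer bears freight, insurance and all costs thereafter.
Seller's account: goods 466086.04 + export clearance 392.72 + origin terminal 644.75 = 467123.51
Buyer's account: freight 1651.37 + destination terminal 133.96 + brokerage 128.25 + duty 3168.97 + delivery 206.05 = 5288.60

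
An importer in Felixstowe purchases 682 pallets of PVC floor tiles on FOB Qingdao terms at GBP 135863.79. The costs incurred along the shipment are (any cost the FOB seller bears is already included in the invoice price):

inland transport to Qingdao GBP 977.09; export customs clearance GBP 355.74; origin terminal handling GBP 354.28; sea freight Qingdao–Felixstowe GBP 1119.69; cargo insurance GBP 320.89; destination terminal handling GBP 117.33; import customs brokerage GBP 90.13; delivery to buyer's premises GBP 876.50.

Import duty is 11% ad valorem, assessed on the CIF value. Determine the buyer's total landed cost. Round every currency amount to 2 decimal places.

FOB: the seller bears costs until goods are on board at the origin port; the buyer bears freight, insurance and all costs thereafter.
Already in the invoice (seller's account under FOB): inland to port, export clearance, origin terminal — exclude.
CIF value = FOB price + freight + insurance = 135863.79 + 1119.69 + 320.89 = 137304.37
Import duty = 137304.37 × 11% = 15103.48
Buyer bears: freight 1119.69 + insurance 320.89 + destination terminal 117.33 + brokerage 90.13 + delivery 876.50 + duty 15103.48 = 17628.02
Landed cost = invoice 135863.79 + 17628.02 = 153491.81

Total landed cost: GBP 153491.81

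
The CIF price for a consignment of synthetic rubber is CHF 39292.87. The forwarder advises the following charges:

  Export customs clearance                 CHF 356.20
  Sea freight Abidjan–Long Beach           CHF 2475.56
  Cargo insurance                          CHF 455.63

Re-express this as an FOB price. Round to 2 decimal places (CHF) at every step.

FOB price: CHF 36361.68

Not relevant to the conversion: export clearance — on the seller under both CIF and FOB; already in the CIF price and stays in the FOB price.
From CIF to FOB, the seller no longer bears: freight, insurance.
FOB price = 39292.87 − 2475.56 − 455.63 = 36361.68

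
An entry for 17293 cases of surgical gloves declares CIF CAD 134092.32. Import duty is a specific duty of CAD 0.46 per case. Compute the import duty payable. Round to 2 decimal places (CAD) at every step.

Import duty = 17293 × 0.46 = 7954.78

Import duty: CAD 7954.78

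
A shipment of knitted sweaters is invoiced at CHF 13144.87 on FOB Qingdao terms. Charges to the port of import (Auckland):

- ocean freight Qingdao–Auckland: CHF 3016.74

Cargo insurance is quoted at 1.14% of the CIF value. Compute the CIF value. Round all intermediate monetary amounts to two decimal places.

CIF value: CHF 16347.98

Let C be the CIF value. C = FOB price + freight + 1.14% × C
C − 1.14% × C = 13144.87 + 3016.74
0.9886 × C = 16161.61
C = 16161.61 / 0.9886 = 16347.98
Insurance premium = 1.14% × 16347.98 = 186.37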